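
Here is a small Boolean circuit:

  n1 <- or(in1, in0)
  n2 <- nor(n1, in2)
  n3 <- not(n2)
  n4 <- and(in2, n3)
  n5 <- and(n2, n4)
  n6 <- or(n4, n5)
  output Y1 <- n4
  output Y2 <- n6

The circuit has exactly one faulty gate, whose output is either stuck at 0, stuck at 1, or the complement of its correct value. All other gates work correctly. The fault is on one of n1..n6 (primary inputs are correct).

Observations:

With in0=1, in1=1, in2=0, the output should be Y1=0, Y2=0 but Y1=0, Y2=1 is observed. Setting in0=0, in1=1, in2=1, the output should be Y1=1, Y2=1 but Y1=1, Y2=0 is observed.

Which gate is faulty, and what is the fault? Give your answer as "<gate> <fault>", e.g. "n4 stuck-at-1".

n6 inverted output

Fault-free values for test 1 (in0=1, in1=1, in2=0): n1=1, n2=0, n3=1, n4=0, n5=0, n6=0, giving Y1=0, Y2=0. Observed Y1=0, Y2=1.
Test 1: faults giving observed Y1=0, Y2=1 are {n5 stuck-at-1, n5 inverted output, n6 stuck-at-1, n6 inverted output}.
Test 2 (in0=0, in1=1, in2=1): fault-free n1=1, n2=0, n3=1, n4=1, n5=0, n6=1 → Y1=1, Y2=1; observed Y1=1, Y2=0. Eliminates n5 stuck-at-1, n5 inverted output, n6 stuck-at-1.
Only n6 inverted output is consistent with every test.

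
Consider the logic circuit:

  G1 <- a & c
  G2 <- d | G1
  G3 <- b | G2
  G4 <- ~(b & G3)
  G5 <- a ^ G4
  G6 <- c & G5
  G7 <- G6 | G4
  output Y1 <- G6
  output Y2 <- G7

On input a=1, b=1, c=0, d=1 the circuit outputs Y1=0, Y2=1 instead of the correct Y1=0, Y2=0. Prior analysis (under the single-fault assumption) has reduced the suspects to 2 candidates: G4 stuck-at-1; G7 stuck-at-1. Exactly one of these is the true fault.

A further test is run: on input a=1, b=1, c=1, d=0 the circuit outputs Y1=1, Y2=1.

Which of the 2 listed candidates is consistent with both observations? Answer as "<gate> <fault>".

G7 stuck-at-1

Evaluate each candidate on input a=1, b=1, c=1, d=0:
  G4 stuck-at-1: G1=1, G2=1, G3=1, G4=1 [stuck-at-1], G5=0, G6=0, G7=1 → Y1=0, Y2=1 — eliminated
  G7 stuck-at-1: G1=1, G2=1, G3=1, G4=0, G5=1, G6=1, G7=1 [stuck-at-1] → Y1=1, Y2=1 — matches
Only G7 stuck-at-1 reproduces the observed Y1=1, Y2=1.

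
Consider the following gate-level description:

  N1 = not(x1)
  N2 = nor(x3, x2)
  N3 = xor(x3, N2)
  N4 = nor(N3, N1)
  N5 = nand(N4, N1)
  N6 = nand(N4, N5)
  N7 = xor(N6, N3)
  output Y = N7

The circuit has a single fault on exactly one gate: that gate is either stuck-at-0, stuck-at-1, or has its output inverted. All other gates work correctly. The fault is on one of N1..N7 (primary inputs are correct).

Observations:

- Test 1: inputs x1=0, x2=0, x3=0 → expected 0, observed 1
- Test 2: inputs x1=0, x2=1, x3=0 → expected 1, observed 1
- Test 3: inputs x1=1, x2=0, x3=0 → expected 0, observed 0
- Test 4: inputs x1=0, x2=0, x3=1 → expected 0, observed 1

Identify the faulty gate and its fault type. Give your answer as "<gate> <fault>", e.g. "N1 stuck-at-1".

N3 stuck-at-0

Fault-free values for test 1 (x1=0, x2=0, x3=0): N1=1, N2=1, N3=1, N4=0, N5=1, N6=1, N7=0, giving Y=0. Observed 1.
Test 1: faults giving observed 1 are {N2 stuck-at-0, N2 inverted output, N3 stuck-at-0, N3 inverted output, N6 stuck-at-0, N6 inverted output, N7 stuck-at-1, N7 inverted output}.
Test 2 (x1=0, x2=1, x3=0): fault-free N1=1, N2=0, N3=0, N4=0, N5=1, N6=1, N7=1 → 1; observed 1. Eliminates N2 inverted output, N3 inverted output, N6 stuck-at-0, N6 inverted output, N7 inverted output.
Test 3 (x1=1, x2=0, x3=0): fault-free N1=0, N2=1, N3=1, N4=0, N5=1, N6=1, N7=0 → 0; observed 0. Eliminates N7 stuck-at-1.
Test 4 (x1=0, x2=0, x3=1): fault-free N1=1, N2=0, N3=1, N4=0, N5=1, N6=1, N7=0 → 0; observed 1. Eliminates N2 stuck-at-0.
Only N3 stuck-at-0 is consistent with every test.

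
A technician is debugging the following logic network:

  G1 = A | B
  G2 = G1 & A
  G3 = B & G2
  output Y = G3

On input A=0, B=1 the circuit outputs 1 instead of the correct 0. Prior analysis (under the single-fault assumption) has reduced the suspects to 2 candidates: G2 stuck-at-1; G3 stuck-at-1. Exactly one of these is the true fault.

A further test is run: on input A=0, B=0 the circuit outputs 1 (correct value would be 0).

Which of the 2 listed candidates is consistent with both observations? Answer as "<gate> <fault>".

Evaluate each candidate on input A=0, B=0:
  G2 stuck-at-1: G1=0, G2=1 [stuck-at-1], G3=0 → 0 — eliminated
  G3 stuck-at-1: G1=0, G2=0, G3=1 [stuck-at-1] → 1 — matches
Only G3 stuck-at-1 reproduces the observed 1.

G3 stuck-at-1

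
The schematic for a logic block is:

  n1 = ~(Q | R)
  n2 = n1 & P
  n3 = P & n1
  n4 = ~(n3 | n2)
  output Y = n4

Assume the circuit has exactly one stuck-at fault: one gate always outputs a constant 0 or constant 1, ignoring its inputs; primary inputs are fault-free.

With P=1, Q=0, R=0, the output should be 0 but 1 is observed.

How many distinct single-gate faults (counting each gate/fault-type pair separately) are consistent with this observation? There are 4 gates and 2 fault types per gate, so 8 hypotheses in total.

2

Fault-free: n1=1, n2=1, n3=1, n4=0 → 0. Observed 1.
  n1 stuck-at-0: output 1 ✓
  n1 stuck-at-1: output 0 ✗
  n2 stuck-at-0: output 0 ✗
  n2 stuck-at-1: output 0 ✗
  n3 stuck-at-0: output 0 ✗
  n3 stuck-at-1: output 0 ✗
  n4 stuck-at-0: output 0 ✗
  n4 stuck-at-1: output 1 ✓
Consistent faults: {n1 stuck-at-0, n4 stuck-at-1} — 2 in all.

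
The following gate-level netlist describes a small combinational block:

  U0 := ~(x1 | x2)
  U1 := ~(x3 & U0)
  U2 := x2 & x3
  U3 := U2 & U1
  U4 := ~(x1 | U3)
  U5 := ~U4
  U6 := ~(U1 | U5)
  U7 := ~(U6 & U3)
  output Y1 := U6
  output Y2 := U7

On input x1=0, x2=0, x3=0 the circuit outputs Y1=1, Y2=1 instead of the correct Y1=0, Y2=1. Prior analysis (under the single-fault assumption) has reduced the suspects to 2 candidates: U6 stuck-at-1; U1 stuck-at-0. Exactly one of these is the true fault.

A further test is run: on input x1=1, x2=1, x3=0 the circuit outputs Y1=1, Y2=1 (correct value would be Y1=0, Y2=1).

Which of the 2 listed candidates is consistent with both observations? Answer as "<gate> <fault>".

Evaluate each candidate on input x1=1, x2=1, x3=0:
  U6 stuck-at-1: U0=0, U1=1, U2=0, U3=0, U4=0, U5=1, U6=1 [stuck-at-1], U7=1 → Y1=1, Y2=1 — matches
  U1 stuck-at-0: U0=0, U1=0 [stuck-at-0], U2=0, U3=0, U4=0, U5=1, U6=0, U7=1 → Y1=0, Y2=1 — eliminated
Only U6 stuck-at-1 reproduces the observed Y1=1, Y2=1.

U6 stuck-at-1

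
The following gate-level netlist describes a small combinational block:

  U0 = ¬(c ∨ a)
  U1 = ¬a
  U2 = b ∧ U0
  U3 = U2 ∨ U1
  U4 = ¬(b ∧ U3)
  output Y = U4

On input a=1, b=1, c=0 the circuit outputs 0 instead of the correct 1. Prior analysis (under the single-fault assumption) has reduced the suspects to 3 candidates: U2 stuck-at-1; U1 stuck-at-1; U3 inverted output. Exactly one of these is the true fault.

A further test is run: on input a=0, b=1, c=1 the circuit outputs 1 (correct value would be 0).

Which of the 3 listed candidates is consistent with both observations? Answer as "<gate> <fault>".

Evaluate each candidate on input a=0, b=1, c=1:
  U2 stuck-at-1: U0=0, U1=1, U2=1 [stuck-at-1], U3=1, U4=0 → 0 — eliminated
  U1 stuck-at-1: U0=0, U1=1 [stuck-at-1], U2=0, U3=1, U4=0 → 0 — eliminated
  U3 inverted output: U0=0, U1=1, U2=0, U3=0 [inverted output], U4=1 → 1 — matches
Only U3 inverted output reproduces the observed 1.

U3 inverted output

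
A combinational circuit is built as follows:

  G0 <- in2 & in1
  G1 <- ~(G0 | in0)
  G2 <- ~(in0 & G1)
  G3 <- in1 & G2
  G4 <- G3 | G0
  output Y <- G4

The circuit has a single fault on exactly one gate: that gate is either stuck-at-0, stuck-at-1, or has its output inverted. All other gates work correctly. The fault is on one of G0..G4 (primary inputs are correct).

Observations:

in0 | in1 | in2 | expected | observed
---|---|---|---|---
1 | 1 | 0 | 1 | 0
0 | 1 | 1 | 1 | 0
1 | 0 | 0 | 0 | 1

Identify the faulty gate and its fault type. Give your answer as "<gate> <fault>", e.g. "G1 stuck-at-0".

Fault-free values for test 1 (in0=1, in1=1, in2=0): G0=0, G1=0, G2=1, G3=1, G4=1, giving Y=1. Observed 0.
Test 1: faults giving observed 0 are {G1 stuck-at-1, G1 inverted output, G2 stuck-at-0, G2 inverted output, G3 stuck-at-0, G3 inverted output, G4 stuck-at-0, G4 inverted output}.
Test 2 (in0=0, in1=1, in2=1): fault-free G0=1, G1=0, G2=1, G3=1, G4=1 → 1; observed 0. Eliminates G1 stuck-at-1, G1 inverted output, G2 stuck-at-0, G2 inverted output, G3 stuck-at-0, G3 inverted output.
Test 3 (in0=1, in1=0, in2=0): fault-free G0=0, G1=0, G2=1, G3=0, G4=0 → 0; observed 1. Eliminates G4 stuck-at-0.
Only G4 inverted output is consistent with every test.

G4 inverted output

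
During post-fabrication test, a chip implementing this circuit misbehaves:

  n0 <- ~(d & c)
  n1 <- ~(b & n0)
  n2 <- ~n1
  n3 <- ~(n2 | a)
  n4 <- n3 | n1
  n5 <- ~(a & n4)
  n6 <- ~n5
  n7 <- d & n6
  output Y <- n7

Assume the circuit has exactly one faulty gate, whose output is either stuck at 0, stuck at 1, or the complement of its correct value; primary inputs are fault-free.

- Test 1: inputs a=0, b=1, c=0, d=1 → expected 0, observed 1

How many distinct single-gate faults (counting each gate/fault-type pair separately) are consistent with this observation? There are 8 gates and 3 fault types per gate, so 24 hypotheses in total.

Fault-free: n0=1, n1=0, n2=1, n3=0, n4=0, n5=1, n6=0, n7=0 → 0. Observed 1.
  n0: none of the 3 fault types match ✗
  n1: none of the 3 fault types match ✗
  n2: none of the 3 fault types match ✗
  n3: none of the 3 fault types match ✗
  n4: none of the 3 fault types match ✗
  n5: stuck-at-0, inverted output ✓; others ✗
  n6: stuck-at-1, inverted output ✓; others ✗
  n7: stuck-at-1, inverted output ✓; others ✗
Consistent faults: {n5 stuck-at-0, n5 inverted output, n6 stuck-at-1, n6 inverted output, n7 stuck-at-1, n7 inverted output} — 6 in all.

6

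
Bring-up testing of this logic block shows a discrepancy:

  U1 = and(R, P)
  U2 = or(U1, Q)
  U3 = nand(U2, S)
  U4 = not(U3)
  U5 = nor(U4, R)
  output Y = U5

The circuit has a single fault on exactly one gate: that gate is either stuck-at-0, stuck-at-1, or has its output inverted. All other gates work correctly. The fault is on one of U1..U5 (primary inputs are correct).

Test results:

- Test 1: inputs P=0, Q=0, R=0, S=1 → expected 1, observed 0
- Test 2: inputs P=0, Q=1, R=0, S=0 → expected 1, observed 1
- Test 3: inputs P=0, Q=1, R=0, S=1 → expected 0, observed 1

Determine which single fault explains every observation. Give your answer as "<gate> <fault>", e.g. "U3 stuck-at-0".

U2 inverted output

Fault-free values for test 1 (P=0, Q=0, R=0, S=1): U1=0, U2=0, U3=1, U4=0, U5=1, giving Y=1. Observed 0.
Test 1: faults giving observed 0 are {U1 stuck-at-1, U1 inverted output, U2 stuck-at-1, U2 inverted output, U3 stuck-at-0, U3 inverted output, U4 stuck-at-1, U4 inverted output, U5 stuck-at-0, U5 inverted output}.
Test 2 (P=0, Q=1, R=0, S=0): fault-free U1=0, U2=1, U3=1, U4=0, U5=1 → 1; observed 1. Eliminates U3 stuck-at-0, U3 inverted output, U4 stuck-at-1, U4 inverted output, U5 stuck-at-0, U5 inverted output.
Test 3 (P=0, Q=1, R=0, S=1): fault-free U1=0, U2=1, U3=0, U4=1, U5=0 → 0; observed 1. Eliminates U1 stuck-at-1, U1 inverted output, U2 stuck-at-1.
Only U2 inverted output is consistent with every test.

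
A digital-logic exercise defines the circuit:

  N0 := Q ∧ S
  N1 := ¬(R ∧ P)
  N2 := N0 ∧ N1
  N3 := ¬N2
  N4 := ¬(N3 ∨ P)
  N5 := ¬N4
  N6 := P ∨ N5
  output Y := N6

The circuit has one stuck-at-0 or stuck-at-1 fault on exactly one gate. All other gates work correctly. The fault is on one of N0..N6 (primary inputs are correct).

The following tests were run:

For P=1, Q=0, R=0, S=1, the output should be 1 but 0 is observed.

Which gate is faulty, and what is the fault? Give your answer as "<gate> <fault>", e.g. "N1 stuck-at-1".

Fault-free values for test 1 (P=1, Q=0, R=0, S=1): N0=0, N1=1, N2=0, N3=1, N4=0, N5=1, N6=1, giving Y=1. Observed 0.
Test 1: faults giving observed 0 are {N6 stuck-at-0}.
Only N6 stuck-at-0 is consistent with every test.

N6 stuck-at-0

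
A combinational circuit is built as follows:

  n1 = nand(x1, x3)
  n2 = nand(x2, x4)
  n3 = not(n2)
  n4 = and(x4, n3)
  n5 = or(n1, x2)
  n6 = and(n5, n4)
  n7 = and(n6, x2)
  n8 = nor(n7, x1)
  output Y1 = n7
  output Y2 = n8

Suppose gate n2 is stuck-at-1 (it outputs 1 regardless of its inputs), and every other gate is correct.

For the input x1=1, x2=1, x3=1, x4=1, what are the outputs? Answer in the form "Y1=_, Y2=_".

Propagate with n2 forced: n1=0, n2=1 [stuck-at-1], n3=0, n4=0, n5=1, n6=0, n7=0, n8=0.
So the outputs are Y1=0, Y2=0. (Without the fault they would be Y1=1, Y2=0.)

Y1=0, Y2=0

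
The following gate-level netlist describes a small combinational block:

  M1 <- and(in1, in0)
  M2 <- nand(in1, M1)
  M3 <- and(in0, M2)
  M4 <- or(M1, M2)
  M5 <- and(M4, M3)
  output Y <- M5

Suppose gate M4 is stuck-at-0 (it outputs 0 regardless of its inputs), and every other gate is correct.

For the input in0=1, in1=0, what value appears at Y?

Propagate with M4 forced: M1=0, M2=1, M3=1, M4=0 [stuck-at-0], M5=0.
So Y = 0. (Without the fault it would be 1.)

0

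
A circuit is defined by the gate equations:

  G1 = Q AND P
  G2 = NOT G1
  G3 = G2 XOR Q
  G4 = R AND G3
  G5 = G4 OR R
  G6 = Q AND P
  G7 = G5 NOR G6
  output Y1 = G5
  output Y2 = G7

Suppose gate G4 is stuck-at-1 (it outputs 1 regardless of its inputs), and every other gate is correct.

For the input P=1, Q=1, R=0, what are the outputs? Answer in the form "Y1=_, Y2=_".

Propagate with G4 forced: G1=1, G2=0, G3=1, G4=1 [stuck-at-1], G5=1, G6=1, G7=0.
So the outputs are Y1=1, Y2=0. (Without the fault they would be Y1=0, Y2=0.)

Y1=1, Y2=0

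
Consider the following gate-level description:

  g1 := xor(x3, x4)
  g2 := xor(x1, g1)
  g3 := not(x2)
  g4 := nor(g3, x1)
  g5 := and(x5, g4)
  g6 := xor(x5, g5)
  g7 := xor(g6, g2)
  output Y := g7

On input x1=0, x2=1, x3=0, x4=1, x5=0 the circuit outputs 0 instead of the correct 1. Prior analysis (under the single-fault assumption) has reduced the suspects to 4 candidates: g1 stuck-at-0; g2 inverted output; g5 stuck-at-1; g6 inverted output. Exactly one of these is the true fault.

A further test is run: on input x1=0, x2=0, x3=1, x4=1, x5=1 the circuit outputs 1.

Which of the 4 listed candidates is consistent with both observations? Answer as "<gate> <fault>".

Evaluate each candidate on input x1=0, x2=0, x3=1, x4=1, x5=1:
  g1 stuck-at-0: g1=0 [stuck-at-0], g2=0, g3=1, g4=0, g5=0, g6=1, g7=1 → 1 — matches
  g2 inverted output: g1=0, g2=1 [inverted output], g3=1, g4=0, g5=0, g6=1, g7=0 → 0 — eliminated
  g5 stuck-at-1: g1=0, g2=0, g3=1, g4=0, g5=1 [stuck-at-1], g6=0, g7=0 → 0 — eliminated
  g6 inverted output: g1=0, g2=0, g3=1, g4=0, g5=0, g6=0 [inverted output], g7=0 → 0 — eliminated
Only g1 stuck-at-0 reproduces the observed 1.

g1 stuck-at-0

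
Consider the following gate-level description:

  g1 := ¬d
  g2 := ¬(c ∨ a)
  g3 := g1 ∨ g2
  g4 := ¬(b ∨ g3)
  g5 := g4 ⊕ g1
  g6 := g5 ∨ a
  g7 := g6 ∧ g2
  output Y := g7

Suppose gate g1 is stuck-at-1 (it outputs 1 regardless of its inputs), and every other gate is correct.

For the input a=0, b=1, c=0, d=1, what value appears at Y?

Propagate with g1 forced: g1=1 [stuck-at-1], g2=1, g3=1, g4=0, g5=1, g6=1, g7=1.
So Y = 1. (Without the fault it would be 0.)

1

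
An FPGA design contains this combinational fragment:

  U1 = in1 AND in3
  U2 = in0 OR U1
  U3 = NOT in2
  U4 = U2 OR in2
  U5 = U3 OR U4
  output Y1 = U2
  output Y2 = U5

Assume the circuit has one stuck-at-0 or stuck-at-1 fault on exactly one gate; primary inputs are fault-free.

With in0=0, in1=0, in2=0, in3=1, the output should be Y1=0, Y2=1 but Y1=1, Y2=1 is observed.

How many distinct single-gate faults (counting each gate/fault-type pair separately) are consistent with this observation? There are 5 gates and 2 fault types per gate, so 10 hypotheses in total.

Fault-free: U1=0, U2=0, U3=1, U4=0, U5=1 → Y1=0, Y2=1. Observed Y1=1, Y2=1.
  U1 stuck-at-0: output Y1=0, Y2=1 ✗
  U1 stuck-at-1: output Y1=1, Y2=1 ✓
  U2 stuck-at-0: output Y1=0, Y2=1 ✗
  U2 stuck-at-1: output Y1=1, Y2=1 ✓
  U3 stuck-at-0: output Y1=0, Y2=0 ✗
  U3 stuck-at-1: output Y1=0, Y2=1 ✗
  U4 stuck-at-0: output Y1=0, Y2=1 ✗
  U4 stuck-at-1: output Y1=0, Y2=1 ✗
  U5 stuck-at-0: output Y1=0, Y2=0 ✗
  U5 stuck-at-1: output Y1=0, Y2=1 ✗
Consistent faults: {U1 stuck-at-1, U2 stuck-at-1} — 2 in all.

2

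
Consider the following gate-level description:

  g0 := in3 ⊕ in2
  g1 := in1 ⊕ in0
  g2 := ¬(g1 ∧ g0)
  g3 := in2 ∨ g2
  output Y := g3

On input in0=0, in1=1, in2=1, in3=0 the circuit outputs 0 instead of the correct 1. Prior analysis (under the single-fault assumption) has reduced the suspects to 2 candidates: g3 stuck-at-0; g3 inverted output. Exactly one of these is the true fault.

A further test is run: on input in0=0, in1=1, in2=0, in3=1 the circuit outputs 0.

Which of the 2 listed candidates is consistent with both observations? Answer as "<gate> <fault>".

g3 stuck-at-0

Evaluate each candidate on input in0=0, in1=1, in2=0, in3=1:
  g3 stuck-at-0: g0=1, g1=1, g2=0, g3=0 [stuck-at-0] → 0 — matches
  g3 inverted output: g0=1, g1=1, g2=0, g3=1 [inverted output] → 1 — eliminated
Only g3 stuck-at-0 reproduces the observed 0.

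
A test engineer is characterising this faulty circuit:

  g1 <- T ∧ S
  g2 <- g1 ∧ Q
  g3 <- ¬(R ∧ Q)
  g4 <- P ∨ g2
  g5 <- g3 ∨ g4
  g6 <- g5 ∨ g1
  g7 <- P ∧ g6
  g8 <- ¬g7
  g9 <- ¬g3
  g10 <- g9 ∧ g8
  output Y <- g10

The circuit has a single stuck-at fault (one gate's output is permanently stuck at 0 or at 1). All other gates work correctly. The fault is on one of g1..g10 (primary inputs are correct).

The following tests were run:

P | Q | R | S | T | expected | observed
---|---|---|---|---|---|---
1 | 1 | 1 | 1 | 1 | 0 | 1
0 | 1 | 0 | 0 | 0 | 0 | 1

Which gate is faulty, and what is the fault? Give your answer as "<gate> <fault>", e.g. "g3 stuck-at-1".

Fault-free values for test 1 (P=1, Q=1, R=1, S=1, T=1): g1=1, g2=1, g3=0, g4=1, g5=1, g6=1, g7=1, g8=0, g9=1, g10=0, giving Y=0. Observed 1.
Test 1: faults giving observed 1 are {g6 stuck-at-0, g7 stuck-at-0, g8 stuck-at-1, g10 stuck-at-1}.
Test 2 (P=0, Q=1, R=0, S=0, T=0): fault-free g1=0, g2=0, g3=1, g4=0, g5=1, g6=1, g7=0, g8=1, g9=0, g10=0 → 0; observed 1. Eliminates g6 stuck-at-0, g7 stuck-at-0, g8 stuck-at-1.
Only g10 stuck-at-1 is consistent with every test.

g10 stuck-at-1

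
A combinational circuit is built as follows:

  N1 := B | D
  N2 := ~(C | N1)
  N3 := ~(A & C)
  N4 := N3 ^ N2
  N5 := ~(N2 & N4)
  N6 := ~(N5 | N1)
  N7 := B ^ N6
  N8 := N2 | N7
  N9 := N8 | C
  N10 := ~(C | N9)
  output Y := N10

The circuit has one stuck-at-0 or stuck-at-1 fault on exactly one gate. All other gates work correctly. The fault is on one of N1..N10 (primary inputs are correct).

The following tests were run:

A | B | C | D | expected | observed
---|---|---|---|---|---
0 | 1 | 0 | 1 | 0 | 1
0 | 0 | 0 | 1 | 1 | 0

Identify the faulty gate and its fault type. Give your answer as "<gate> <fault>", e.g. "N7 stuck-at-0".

N6 stuck-at-1

Fault-free values for test 1 (A=0, B=1, C=0, D=1): N1=1, N2=0, N3=1, N4=1, N5=1, N6=0, N7=1, N8=1, N9=1, N10=0, giving Y=0. Observed 1.
Test 1: faults giving observed 1 are {N6 stuck-at-1, N7 stuck-at-0, N8 stuck-at-0, N9 stuck-at-0, N10 stuck-at-1}.
Test 2 (A=0, B=0, C=0, D=1): fault-free N1=1, N2=0, N3=1, N4=1, N5=1, N6=0, N7=0, N8=0, N9=0, N10=1 → 1; observed 0. Eliminates N7 stuck-at-0, N8 stuck-at-0, N9 stuck-at-0, N10 stuck-at-1.
Only N6 stuck-at-1 is consistent with every test.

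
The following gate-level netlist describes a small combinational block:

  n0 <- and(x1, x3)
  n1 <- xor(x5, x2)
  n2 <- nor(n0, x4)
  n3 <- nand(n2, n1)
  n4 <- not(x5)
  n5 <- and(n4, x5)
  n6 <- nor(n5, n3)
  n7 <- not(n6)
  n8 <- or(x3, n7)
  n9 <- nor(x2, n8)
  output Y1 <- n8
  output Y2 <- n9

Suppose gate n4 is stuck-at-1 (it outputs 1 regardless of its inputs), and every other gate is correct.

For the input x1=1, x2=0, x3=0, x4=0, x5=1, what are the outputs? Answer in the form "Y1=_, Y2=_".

Propagate with n4 forced: n0=0, n1=1, n2=1, n3=0, n4=1 [stuck-at-1], n5=1, n6=0, n7=1, n8=1, n9=0.
So the outputs are Y1=1, Y2=0. (Without the fault they would be Y1=0, Y2=1.)

Y1=1, Y2=0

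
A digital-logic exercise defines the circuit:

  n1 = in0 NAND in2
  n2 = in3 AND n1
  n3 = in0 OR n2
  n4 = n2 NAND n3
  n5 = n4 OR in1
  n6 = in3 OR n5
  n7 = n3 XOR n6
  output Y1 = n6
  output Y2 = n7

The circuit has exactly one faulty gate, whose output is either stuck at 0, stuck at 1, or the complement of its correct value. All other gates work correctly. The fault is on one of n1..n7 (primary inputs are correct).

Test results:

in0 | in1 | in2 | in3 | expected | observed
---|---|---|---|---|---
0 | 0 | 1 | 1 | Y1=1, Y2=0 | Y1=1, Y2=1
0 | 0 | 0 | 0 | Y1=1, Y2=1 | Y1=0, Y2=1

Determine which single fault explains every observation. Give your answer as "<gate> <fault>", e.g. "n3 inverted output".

Fault-free values for test 1 (in0=0, in1=0, in2=1, in3=1): n1=1, n2=1, n3=1, n4=0, n5=0, n6=1, n7=0, giving Y1=1, Y2=0. Observed Y1=1, Y2=1.
Test 1: faults giving observed Y1=1, Y2=1 are {n1 stuck-at-0, n1 inverted output, n2 stuck-at-0, n2 inverted output, n3 stuck-at-0, n3 inverted output, n7 stuck-at-1, n7 inverted output}.
Test 2 (in0=0, in1=0, in2=0, in3=0): fault-free n1=1, n2=0, n3=0, n4=1, n5=1, n6=1, n7=1 → Y1=1, Y2=1; observed Y1=0, Y2=1. Eliminates n1 stuck-at-0, n1 inverted output, n2 stuck-at-0, n3 stuck-at-0, n3 inverted output, n7 stuck-at-1, n7 inverted output.
Only n2 inverted output is consistent with every test.

n2 inverted output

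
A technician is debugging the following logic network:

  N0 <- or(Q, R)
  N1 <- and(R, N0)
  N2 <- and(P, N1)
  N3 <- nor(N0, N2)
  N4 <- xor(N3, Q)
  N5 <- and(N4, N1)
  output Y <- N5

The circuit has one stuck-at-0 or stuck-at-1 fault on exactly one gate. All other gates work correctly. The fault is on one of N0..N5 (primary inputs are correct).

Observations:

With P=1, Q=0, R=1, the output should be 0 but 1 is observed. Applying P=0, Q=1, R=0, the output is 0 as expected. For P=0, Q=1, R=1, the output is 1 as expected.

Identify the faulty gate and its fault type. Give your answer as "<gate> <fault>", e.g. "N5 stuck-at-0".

N4 stuck-at-1

Fault-free values for test 1 (P=1, Q=0, R=1): N0=1, N1=1, N2=1, N3=0, N4=0, N5=0, giving Y=0. Observed 1.
Test 1: faults giving observed 1 are {N3 stuck-at-1, N4 stuck-at-1, N5 stuck-at-1}.
Test 2 (P=0, Q=1, R=0): fault-free N0=1, N1=0, N2=0, N3=0, N4=1, N5=0 → 0; observed 0. Eliminates N5 stuck-at-1.
Test 3 (P=0, Q=1, R=1): fault-free N0=1, N1=1, N2=0, N3=0, N4=1, N5=1 → 1; observed 1. Eliminates N3 stuck-at-1.
Only N4 stuck-at-1 is consistent with every test.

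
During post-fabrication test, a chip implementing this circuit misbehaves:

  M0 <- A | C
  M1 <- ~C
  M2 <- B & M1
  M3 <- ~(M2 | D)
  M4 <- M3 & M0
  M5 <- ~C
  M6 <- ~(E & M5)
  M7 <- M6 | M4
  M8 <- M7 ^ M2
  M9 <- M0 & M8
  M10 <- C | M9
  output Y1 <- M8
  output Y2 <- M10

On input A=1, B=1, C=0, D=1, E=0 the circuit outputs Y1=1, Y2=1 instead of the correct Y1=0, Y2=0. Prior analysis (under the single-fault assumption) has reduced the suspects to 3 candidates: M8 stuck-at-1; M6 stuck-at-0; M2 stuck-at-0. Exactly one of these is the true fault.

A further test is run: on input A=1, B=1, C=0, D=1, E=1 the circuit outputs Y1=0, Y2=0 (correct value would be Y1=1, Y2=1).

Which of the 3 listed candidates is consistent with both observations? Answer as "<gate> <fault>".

Evaluate each candidate on input A=1, B=1, C=0, D=1, E=1:
  M8 stuck-at-1: M0=1, M1=1, M2=1, M3=0, M4=0, M5=1, M6=0, M7=0, M8=1 [stuck-at-1], M9=1, M10=1 → Y1=1, Y2=1 — eliminated
  M6 stuck-at-0: M0=1, M1=1, M2=1, M3=0, M4=0, M5=1, M6=0 [stuck-at-0], M7=0, M8=1, M9=1, M10=1 → Y1=1, Y2=1 — eliminated
  M2 stuck-at-0: M0=1, M1=1, M2=0 [stuck-at-0], M3=0, M4=0, M5=1, M6=0, M7=0, M8=0, M9=0, M10=0 → Y1=0, Y2=0 — matches
Only M2 stuck-at-0 reproduces the observed Y1=0, Y2=0.

M2 stuck-at-0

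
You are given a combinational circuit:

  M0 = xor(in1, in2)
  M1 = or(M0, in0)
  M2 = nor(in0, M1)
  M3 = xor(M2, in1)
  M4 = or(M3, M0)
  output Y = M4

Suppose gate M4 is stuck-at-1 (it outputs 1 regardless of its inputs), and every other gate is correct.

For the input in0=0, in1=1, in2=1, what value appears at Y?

1

Propagate with M4 forced: M0=0, M1=0, M2=1, M3=0, M4=1 [stuck-at-1].
So Y = 1. (Without the fault it would be 0.)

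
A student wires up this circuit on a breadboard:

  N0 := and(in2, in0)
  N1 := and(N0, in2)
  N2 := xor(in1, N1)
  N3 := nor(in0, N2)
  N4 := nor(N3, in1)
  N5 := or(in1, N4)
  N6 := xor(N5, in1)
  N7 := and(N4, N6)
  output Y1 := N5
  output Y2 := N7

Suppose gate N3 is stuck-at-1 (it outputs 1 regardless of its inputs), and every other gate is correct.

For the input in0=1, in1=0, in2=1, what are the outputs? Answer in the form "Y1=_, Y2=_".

Propagate with N3 forced: N0=1, N1=1, N2=1, N3=1 [stuck-at-1], N4=0, N5=0, N6=0, N7=0.
So the outputs are Y1=0, Y2=0. (Without the fault they would be Y1=1, Y2=1.)

Y1=0, Y2=0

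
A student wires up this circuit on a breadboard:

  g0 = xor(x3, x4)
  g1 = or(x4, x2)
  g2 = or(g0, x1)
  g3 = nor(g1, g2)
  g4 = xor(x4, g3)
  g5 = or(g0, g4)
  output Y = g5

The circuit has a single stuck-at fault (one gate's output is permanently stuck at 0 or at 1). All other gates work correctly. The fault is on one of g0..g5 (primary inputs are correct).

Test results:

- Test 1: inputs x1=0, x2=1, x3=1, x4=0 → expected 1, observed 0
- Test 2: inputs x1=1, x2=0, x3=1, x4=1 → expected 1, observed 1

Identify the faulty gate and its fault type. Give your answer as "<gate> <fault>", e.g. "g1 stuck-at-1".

g0 stuck-at-0

Fault-free values for test 1 (x1=0, x2=1, x3=1, x4=0): g0=1, g1=1, g2=1, g3=0, g4=0, g5=1, giving Y=1. Observed 0.
Test 1: faults giving observed 0 are {g0 stuck-at-0, g5 stuck-at-0}.
Test 2 (x1=1, x2=0, x3=1, x4=1): fault-free g0=0, g1=1, g2=1, g3=0, g4=1, g5=1 → 1; observed 1. Eliminates g5 stuck-at-0.
Only g0 stuck-at-0 is consistent with every test.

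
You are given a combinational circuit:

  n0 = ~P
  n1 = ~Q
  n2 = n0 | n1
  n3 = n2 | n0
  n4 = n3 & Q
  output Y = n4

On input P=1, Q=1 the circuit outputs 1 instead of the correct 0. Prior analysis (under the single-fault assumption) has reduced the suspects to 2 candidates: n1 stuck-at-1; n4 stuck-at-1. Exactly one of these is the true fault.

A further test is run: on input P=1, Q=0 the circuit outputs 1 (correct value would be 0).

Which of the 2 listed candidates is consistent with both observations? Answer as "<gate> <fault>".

Evaluate each candidate on input P=1, Q=0:
  n1 stuck-at-1: n0=0, n1=1 [stuck-at-1], n2=1, n3=1, n4=0 → 0 — eliminated
  n4 stuck-at-1: n0=0, n1=1, n2=1, n3=1, n4=1 [stuck-at-1] → 1 — matches
Only n4 stuck-at-1 reproduces the observed 1.

n4 stuck-at-1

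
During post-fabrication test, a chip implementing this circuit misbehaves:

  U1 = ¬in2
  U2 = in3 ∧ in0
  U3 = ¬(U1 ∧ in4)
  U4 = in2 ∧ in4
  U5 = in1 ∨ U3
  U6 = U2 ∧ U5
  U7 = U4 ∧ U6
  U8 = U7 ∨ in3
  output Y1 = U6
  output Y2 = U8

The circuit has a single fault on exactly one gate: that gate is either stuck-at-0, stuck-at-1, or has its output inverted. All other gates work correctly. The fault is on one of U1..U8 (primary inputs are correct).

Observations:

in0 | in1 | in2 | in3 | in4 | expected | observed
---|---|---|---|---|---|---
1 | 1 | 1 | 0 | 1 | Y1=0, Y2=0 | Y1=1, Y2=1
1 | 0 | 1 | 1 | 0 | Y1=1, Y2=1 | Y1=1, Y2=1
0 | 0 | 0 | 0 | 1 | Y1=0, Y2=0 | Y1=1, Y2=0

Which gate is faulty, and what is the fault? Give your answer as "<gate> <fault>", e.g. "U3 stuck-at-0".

Fault-free values for test 1 (in0=1, in1=1, in2=1, in3=0, in4=1): U1=0, U2=0, U3=1, U4=1, U5=1, U6=0, U7=0, U8=0, giving Y1=0, Y2=0. Observed Y1=1, Y2=1.
Test 1: faults giving observed Y1=1, Y2=1 are {U2 stuck-at-1, U2 inverted output, U6 stuck-at-1, U6 inverted output}.
Test 2 (in0=1, in1=0, in2=1, in3=1, in4=0): fault-free U1=0, U2=1, U3=1, U4=0, U5=1, U6=1, U7=0, U8=1 → Y1=1, Y2=1; observed Y1=1, Y2=1. Eliminates U2 inverted output, U6 inverted output.
Test 3 (in0=0, in1=0, in2=0, in3=0, in4=1): fault-free U1=1, U2=0, U3=0, U4=0, U5=0, U6=0, U7=0, U8=0 → Y1=0, Y2=0; observed Y1=1, Y2=0. Eliminates U2 stuck-at-1.
Only U6 stuck-at-1 is consistent with every test.

U6 stuck-at-1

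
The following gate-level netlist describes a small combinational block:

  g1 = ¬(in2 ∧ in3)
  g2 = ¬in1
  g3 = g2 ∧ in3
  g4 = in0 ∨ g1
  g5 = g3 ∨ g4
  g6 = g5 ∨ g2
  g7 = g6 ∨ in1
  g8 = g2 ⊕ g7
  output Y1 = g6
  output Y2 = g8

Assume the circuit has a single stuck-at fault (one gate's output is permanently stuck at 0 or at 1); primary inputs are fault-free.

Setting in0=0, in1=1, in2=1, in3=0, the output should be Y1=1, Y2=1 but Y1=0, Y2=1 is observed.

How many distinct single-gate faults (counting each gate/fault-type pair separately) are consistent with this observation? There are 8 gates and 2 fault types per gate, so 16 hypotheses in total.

Fault-free: g1=1, g2=0, g3=0, g4=1, g5=1, g6=1, g7=1, g8=1 → Y1=1, Y2=1. Observed Y1=0, Y2=1.
  g1: stuck-at-0 ✓; others ✗
  g2: none of the 2 fault types match ✗
  g3: none of the 2 fault types match ✗
  g4: stuck-at-0 ✓; others ✗
  g5: stuck-at-0 ✓; others ✗
  g6: stuck-at-0 ✓; others ✗
  g7: none of the 2 fault types match ✗
  g8: none of the 2 fault types match ✗
Consistent faults: {g1 stuck-at-0, g4 stuck-at-0, g5 stuck-at-0, g6 stuck-at-0} — 4 in all.

4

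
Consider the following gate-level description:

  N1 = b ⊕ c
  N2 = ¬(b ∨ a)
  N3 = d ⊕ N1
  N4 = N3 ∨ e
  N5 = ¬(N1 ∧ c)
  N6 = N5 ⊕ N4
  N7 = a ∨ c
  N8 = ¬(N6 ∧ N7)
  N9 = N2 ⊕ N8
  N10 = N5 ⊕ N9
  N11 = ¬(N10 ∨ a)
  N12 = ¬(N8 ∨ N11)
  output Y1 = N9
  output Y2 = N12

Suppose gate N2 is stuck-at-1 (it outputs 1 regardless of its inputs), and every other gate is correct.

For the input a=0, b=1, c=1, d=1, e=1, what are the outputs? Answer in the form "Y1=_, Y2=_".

Y1=0, Y2=0

Propagate with N2 forced: N1=0, N2=1 [stuck-at-1], N3=1, N4=1, N5=1, N6=0, N7=1, N8=1, N9=0, N10=1, N11=0, N12=0.
So the outputs are Y1=0, Y2=0. (Without the fault they would be Y1=1, Y2=0.)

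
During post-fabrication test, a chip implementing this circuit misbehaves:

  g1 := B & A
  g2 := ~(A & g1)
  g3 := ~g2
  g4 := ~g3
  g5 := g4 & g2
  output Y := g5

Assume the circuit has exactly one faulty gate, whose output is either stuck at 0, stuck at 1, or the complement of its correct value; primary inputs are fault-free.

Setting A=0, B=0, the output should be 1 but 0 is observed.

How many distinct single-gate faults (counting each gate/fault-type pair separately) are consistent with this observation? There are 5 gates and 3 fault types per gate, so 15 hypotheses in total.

Fault-free: g1=0, g2=1, g3=0, g4=1, g5=1 → 1. Observed 0.
  g1: none of the 3 fault types match ✗
  g2: stuck-at-0, inverted output ✓; others ✗
  g3: stuck-at-1, inverted output ✓; others ✗
  g4: stuck-at-0, inverted output ✓; others ✗
  g5: stuck-at-0, inverted output ✓; others ✗
Consistent faults: {g2 stuck-at-0, g2 inverted output, g3 stuck-at-1, g3 inverted output, g4 stuck-at-0, g4 inverted output, g5 stuck-at-0, g5 inverted output} — 8 in all.

8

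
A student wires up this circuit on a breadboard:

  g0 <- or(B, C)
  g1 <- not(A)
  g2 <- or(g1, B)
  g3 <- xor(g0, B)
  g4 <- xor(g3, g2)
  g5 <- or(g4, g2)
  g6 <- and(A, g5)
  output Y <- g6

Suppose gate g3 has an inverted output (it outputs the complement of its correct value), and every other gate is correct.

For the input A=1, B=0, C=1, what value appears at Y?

0

Propagate with g3 forced: g0=1, g1=0, g2=0, g3=0 [inverted output], g4=0, g5=0, g6=0.
So Y = 0. (Without the fault it would be 1.)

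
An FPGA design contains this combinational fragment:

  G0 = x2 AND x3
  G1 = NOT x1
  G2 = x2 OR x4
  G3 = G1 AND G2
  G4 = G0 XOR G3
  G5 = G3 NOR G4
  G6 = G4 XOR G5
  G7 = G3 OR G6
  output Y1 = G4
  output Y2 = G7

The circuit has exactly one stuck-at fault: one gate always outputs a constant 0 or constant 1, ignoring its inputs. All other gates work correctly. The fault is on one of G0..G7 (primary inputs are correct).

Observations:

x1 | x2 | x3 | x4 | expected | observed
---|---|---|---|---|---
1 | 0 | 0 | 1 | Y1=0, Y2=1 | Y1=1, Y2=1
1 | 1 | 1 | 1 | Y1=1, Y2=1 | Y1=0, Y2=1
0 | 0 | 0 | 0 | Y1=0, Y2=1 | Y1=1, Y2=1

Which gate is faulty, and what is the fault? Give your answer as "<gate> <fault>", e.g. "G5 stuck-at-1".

G3 stuck-at-1

Fault-free values for test 1 (x1=1, x2=0, x3=0, x4=1): G0=0, G1=0, G2=1, G3=0, G4=0, G5=1, G6=1, G7=1, giving Y1=0, Y2=1. Observed Y1=1, Y2=1.
Test 1: faults giving observed Y1=1, Y2=1 are {G0 stuck-at-1, G1 stuck-at-1, G3 stuck-at-1, G4 stuck-at-1}.
Test 2 (x1=1, x2=1, x3=1, x4=1): fault-free G0=1, G1=0, G2=1, G3=0, G4=1, G5=0, G6=1, G7=1 → Y1=1, Y2=1; observed Y1=0, Y2=1. Eliminates G0 stuck-at-1, G4 stuck-at-1.
Test 3 (x1=0, x2=0, x3=0, x4=0): fault-free G0=0, G1=1, G2=0, G3=0, G4=0, G5=1, G6=1, G7=1 → Y1=0, Y2=1; observed Y1=1, Y2=1. Eliminates G1 stuck-at-1.
Only G3 stuck-at-1 is consistent with every test.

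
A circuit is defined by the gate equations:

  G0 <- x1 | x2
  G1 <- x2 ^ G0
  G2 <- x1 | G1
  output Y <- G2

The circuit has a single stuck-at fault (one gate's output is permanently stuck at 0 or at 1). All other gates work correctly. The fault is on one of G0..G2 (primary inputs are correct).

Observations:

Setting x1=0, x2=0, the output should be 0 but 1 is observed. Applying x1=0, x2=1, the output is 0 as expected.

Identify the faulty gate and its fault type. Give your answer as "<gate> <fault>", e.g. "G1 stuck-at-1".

Fault-free values for test 1 (x1=0, x2=0): G0=0, G1=0, G2=0, giving Y=0. Observed 1.
Test 1: faults giving observed 1 are {G0 stuck-at-1, G1 stuck-at-1, G2 stuck-at-1}.
Test 2 (x1=0, x2=1): fault-free G0=1, G1=0, G2=0 → 0; observed 0. Eliminates G1 stuck-at-1, G2 stuck-at-1.
Only G0 stuck-at-1 is consistent with every test.

G0 stuck-at-1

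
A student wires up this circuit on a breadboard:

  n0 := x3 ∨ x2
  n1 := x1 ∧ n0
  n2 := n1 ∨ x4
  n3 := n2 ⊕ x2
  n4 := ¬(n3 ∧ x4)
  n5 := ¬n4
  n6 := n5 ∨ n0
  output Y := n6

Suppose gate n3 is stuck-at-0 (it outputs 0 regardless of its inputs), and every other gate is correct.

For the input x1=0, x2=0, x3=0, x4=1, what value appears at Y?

0

Propagate with n3 forced: n0=0, n1=0, n2=1, n3=0 [stuck-at-0], n4=1, n5=0, n6=0.
So Y = 0. (Without the fault it would be 1.)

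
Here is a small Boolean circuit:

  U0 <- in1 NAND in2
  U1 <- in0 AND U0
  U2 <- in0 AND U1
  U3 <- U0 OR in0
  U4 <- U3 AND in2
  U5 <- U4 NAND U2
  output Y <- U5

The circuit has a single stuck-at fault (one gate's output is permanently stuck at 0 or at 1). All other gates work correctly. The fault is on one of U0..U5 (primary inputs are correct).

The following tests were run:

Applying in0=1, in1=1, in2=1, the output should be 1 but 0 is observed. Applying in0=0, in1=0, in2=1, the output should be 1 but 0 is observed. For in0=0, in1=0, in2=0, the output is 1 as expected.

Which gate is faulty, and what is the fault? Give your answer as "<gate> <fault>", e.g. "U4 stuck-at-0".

U2 stuck-at-1

Fault-free values for test 1 (in0=1, in1=1, in2=1): U0=0, U1=0, U2=0, U3=1, U4=1, U5=1, giving Y=1. Observed 0.
Test 1: faults giving observed 0 are {U0 stuck-at-1, U1 stuck-at-1, U2 stuck-at-1, U5 stuck-at-0}.
Test 2 (in0=0, in1=0, in2=1): fault-free U0=1, U1=0, U2=0, U3=1, U4=1, U5=1 → 1; observed 0. Eliminates U0 stuck-at-1, U1 stuck-at-1.
Test 3 (in0=0, in1=0, in2=0): fault-free U0=1, U1=0, U2=0, U3=1, U4=0, U5=1 → 1; observed 1. Eliminates U5 stuck-at-0.
Only U2 stuck-at-1 is consistent with every test.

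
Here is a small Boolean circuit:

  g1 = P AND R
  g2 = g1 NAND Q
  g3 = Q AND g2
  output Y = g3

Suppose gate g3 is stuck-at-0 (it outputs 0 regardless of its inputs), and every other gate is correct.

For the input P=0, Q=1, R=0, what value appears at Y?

0

Propagate with g3 forced: g1=0, g2=1, g3=0 [stuck-at-0].
So Y = 0. (Without the fault it would be 1.)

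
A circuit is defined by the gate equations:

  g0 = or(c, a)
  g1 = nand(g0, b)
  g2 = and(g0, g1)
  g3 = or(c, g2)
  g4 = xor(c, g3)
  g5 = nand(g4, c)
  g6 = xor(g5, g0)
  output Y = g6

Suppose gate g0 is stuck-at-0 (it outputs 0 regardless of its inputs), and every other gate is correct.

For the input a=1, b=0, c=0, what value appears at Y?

1

Propagate with g0 forced: g0=0 [stuck-at-0], g1=1, g2=0, g3=0, g4=0, g5=1, g6=1.
So Y = 1. (Without the fault it would be 0.)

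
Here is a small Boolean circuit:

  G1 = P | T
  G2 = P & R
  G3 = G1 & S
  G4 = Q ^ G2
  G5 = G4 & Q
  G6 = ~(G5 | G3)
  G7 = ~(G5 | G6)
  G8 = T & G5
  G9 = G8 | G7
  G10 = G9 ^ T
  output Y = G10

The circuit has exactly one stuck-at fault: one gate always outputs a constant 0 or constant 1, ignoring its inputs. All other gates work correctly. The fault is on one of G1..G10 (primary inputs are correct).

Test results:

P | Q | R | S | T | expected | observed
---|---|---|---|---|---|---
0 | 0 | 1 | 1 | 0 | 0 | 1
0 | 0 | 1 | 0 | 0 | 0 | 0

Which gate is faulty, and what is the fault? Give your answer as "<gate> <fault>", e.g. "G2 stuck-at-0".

G1 stuck-at-1

Fault-free values for test 1 (P=0, Q=0, R=1, S=1, T=0): G1=0, G2=0, G3=0, G4=0, G5=0, G6=1, G7=0, G8=0, G9=0, G10=0, giving Y=0. Observed 1.
Test 1: faults giving observed 1 are {G1 stuck-at-1, G3 stuck-at-1, G6 stuck-at-0, G7 stuck-at-1, G8 stuck-at-1, G9 stuck-at-1, G10 stuck-at-1}.
Test 2 (P=0, Q=0, R=1, S=0, T=0): fault-free G1=0, G2=0, G3=0, G4=0, G5=0, G6=1, G7=0, G8=0, G9=0, G10=0 → 0; observed 0. Eliminates G3 stuck-at-1, G6 stuck-at-0, G7 stuck-at-1, G8 stuck-at-1, G9 stuck-at-1, G10 stuck-at-1.
Only G1 stuck-at-1 is consistent with every test.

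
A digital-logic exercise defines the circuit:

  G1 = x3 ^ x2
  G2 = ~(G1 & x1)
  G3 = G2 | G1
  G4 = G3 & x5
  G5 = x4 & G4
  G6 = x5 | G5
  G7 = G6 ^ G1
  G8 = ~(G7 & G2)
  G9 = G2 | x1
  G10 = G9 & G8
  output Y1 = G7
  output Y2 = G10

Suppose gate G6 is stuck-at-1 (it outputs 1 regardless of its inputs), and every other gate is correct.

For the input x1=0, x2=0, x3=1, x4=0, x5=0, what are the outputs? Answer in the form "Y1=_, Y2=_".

Propagate with G6 forced: G1=1, G2=1, G3=1, G4=0, G5=0, G6=1 [stuck-at-1], G7=0, G8=1, G9=1, G10=1.
So the outputs are Y1=0, Y2=1. (Without the fault they would be Y1=1, Y2=0.)

Y1=0, Y2=1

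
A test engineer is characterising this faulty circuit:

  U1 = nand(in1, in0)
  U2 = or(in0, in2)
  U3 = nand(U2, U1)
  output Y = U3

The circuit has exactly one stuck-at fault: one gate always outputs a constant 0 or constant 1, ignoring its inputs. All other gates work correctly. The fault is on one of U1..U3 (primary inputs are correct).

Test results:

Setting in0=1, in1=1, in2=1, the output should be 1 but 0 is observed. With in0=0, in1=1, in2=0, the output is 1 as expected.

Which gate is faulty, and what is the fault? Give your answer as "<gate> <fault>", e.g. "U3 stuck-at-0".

U1 stuck-at-1

Fault-free values for test 1 (in0=1, in1=1, in2=1): U1=0, U2=1, U3=1, giving Y=1. Observed 0.
Test 1: faults giving observed 0 are {U1 stuck-at-1, U3 stuck-at-0}.
Test 2 (in0=0, in1=1, in2=0): fault-free U1=1, U2=0, U3=1 → 1; observed 1. Eliminates U3 stuck-at-0.
Only U1 stuck-at-1 is consistent with every test.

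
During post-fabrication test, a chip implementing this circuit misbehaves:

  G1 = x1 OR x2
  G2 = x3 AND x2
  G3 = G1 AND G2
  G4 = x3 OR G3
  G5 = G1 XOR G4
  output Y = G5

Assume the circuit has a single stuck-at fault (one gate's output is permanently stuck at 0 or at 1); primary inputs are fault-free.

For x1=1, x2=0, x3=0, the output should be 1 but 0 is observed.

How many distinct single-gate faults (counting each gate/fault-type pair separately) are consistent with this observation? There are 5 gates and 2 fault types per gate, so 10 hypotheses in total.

Fault-free: G1=1, G2=0, G3=0, G4=0, G5=1 → 1. Observed 0.
  G1 stuck-at-0: output 0 ✓
  G1 stuck-at-1: output 1 ✗
  G2 stuck-at-0: output 1 ✗
  G2 stuck-at-1: output 0 ✓
  G3 stuck-at-0: output 1 ✗
  G3 stuck-at-1: output 0 ✓
  G4 stuck-at-0: output 1 ✗
  G4 stuck-at-1: output 0 ✓
  G5 stuck-at-0: output 0 ✓
  G5 stuck-at-1: output 1 ✗
Consistent faults: {G1 stuck-at-0, G2 stuck-at-1, G3 stuck-at-1, G4 stuck-at-1, G5 stuck-at-0} — 5 in all.

5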